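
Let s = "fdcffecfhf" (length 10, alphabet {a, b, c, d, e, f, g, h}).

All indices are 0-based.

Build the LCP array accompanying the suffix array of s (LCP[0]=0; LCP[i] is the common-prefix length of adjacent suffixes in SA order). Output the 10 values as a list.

rank→(start, suffix):
  0 → (2, 'cffecfhf')
  1 → (6, 'cfhf')
  2 → (1, 'dcffecfhf')
  3 → (5, 'ecfhf')
  4 → (9, 'f')
  5 → (0, 'fdcffecfhf')
  6 → (4, 'fecfhf')
  7 → (3, 'ffecfhf')
  8 → (7, 'fhf')
  9 → (8, 'hf')

SA = [2, 6, 1, 5, 9, 0, 4, 3, 7, 8]
[i] adj suffixes → lcp
  [1] 2/6 → 2 ('cf')
  [2] 6/1 → 0 ('')
  [3] 1/5 → 0 ('')
  [4] 5/9 → 0 ('')
  [5] 9/0 → 1 ('f')
  [6] 0/4 → 1 ('f')
  [7] 4/3 → 1 ('f')
  [8] 3/7 → 1 ('f')
  [9] 7/8 → 0 ('')

[0, 2, 0, 0, 0, 1, 1, 1, 1, 0]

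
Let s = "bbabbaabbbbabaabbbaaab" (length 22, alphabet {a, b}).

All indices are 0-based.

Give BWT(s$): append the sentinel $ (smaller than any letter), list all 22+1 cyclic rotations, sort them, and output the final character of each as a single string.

bbabbabbaaababbbbab$aba

rank  rotation                 last
    0  $bbabbaabbbbabaabbbaaab  b
    1  aaab$bbabbaabbbbabaabbb  b
    2  aab$bbabbaabbbbabaabbba  a
    3  aabbbaaab$bbabbaabbbbab  b
    4  aabbbbabaabbbaaab$bbabb  b
    5  ab$bbabbaabbbbabaabbbaa  a
    6  abaabbbaaab$bbabbaabbbb  b
    7  abbaabbbbabaabbbaaab$bb  b
    8  abbbaaab$bbabbaabbbbaba  a
    9  abbbbabaabbbaaab$bbabba  a
   10  b$bbabbaabbbbabaabbbaaa  a
   11  baaab$bbabbaabbbbabaabb  b
   12  baabbbaaab$bbabbaabbbba  a
   13  baabbbbabaabbbaaab$bbab  b
   14  babaabbbaaab$bbabbaabbb  b
   15  babbaabbbbabaabbbaaab$b  b
   16  bbaaab$bbabbaabbbbabaab  b
   17  bbaabbbbabaabbbaaab$bba  a
   18  bbabaabbbaaab$bbabbaabb  b
   19  bbabbaabbbbabaabbbaaab$  $
   20  bbbaaab$bbabbaabbbbabaa  a
   21  bbbabaabbbaaab$bbabbaab  b
   22  bbbbabaabbbaaab$bbabbaa  a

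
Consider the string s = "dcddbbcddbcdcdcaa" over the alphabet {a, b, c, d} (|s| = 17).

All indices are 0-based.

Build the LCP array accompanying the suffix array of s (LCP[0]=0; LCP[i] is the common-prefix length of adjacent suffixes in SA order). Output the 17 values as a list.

[0, 1, 0, 1, 3, 0, 1, 3, 2, 4, 0, 2, 1, 2, 3, 1, 3]

sorted suffixes:
  #0 SA[0]=16  'a'
  #1 SA[1]=15  'aa'
  #2 SA[2]=4  'bbcddbcdcdcaa'
  #3 SA[3]=9  'bcdcdcaa'
  #4 SA[4]=5  'bcddbcdcdcaa'
  #5 SA[5]=14  'caa'
  #6 SA[6]=12  'cdcaa'
  #7 SA[7]=10  'cdcdcaa'
  #8 SA[8]=1  'cddbbcddbcdcdcaa'
  #9 SA[9]=6  'cddbcdcdcaa'
  #10 SA[10]=3  'dbbcddbcdcdcaa'
  #11 SA[11]=8  'dbcdcdcaa'
  #12 SA[12]=13  'dcaa'
  #13 SA[13]=11  'dcdcaa'
  #14 SA[14]=0  'dcddbbcddbcdcdcaa'
  #15 SA[15]=2  'ddbbcddbcdcdcaa'
  #16 SA[16]=7  'ddbcdcdcaa'

SA = [16, 15, 4, 9, 5, 14, 12, 10, 1, 6, 3, 8, 13, 11, 0, 2, 7]
rank  pair      lcp
   1  s[16:],s[15:]  1  'a'
   2  s[15:],s[4:]  0  ''
   3  s[4:],s[9:]  1  'b'
   4  s[9:],s[5:]  3  'bcd'
   5  s[5:],s[14:]  0  ''
   6  s[14:],s[12:]  1  'c'
   7  s[12:],s[10:]  3  'cdc'
   8  s[10:],s[1:]  2  'cd'
   9  s[1:],s[6:]  4  'cddb'
  10  s[6:],s[3:]  0  ''
  11  s[3:],s[8:]  2  'db'
  12  s[8:],s[13:]  1  'd'
  13  s[13:],s[11:]  2  'dc'
  14  s[11:],s[0:]  3  'dcd'
  15  s[0:],s[2:]  1  'd'
  16  s[2:],s[7:]  3  'ddb'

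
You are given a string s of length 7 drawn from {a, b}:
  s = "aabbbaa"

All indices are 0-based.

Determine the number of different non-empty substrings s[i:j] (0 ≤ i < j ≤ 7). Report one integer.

rank | idx | suffix
   0 |   6 | a
   1 |   5 | aa
   2 |   0 | aabbbaa
   3 |   1 | abbbaa
   4 |   4 | baa
   5 |   3 | bbaa
   6 |   2 | bbbaa

SA = [6, 5, 0, 1, 4, 3, 2]
[i] adj suffixes → lcp
  [1] 6/5 → 1 ('a')
  [2] 5/0 → 2 ('aa')
  [3] 0/1 → 1 ('a')
  [4] 1/4 → 0 ('')
  [5] 4/3 → 1 ('b')
  [6] 3/2 → 2 ('bb')

n(n+1)/2 = 7·8/2 = 28
Σ LCP = 0 + 1 + 2 + 1 + 0 + 1 + 2 = 7
distinct = 28 − 7 = 21

21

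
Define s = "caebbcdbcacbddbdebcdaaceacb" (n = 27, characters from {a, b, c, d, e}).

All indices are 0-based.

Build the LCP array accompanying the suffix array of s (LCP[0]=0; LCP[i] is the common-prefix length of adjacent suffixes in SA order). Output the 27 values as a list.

[0, 1, 3, 2, 1, 0, 1, 1, 2, 3, 1, 2, 0, 2, 1, 2, 1, 2, 1, 0, 1, 2, 1, 1, 0, 1, 2]

rank | idx | suffix
   0 |  20 | aaceacb
   1 |  24 | acb
   2 |   9 | acbddbdebcdaaceacb
   3 |  21 | aceacb
   4 |   1 | aebbcdbcacbddbdebcdaaceacb
   5 |  26 | b
   6 |   3 | bbcdbcacbddbdebcdaaceacb
   7 |   7 | bcacbddbdebcdaaceacb
   8 |  17 | bcdaaceacb
   9 |   4 | bcdbcacbddbdebcdaaceacb
  10 |  11 | bddbdebcdaaceacb
  11 |  14 | bdebcdaaceacb
  12 |   8 | cacbddbdebcdaaceacb
  13 |   0 | caebbcdbcacbddbdebcdaaceacb
  14 |  25 | cb
  15 |  10 | cbddbdebcdaaceacb
  16 |  18 | cdaaceacb
  17 |   5 | cdbcacbddbdebcdaaceacb
  18 |  22 | ceacb
  19 |  19 | daaceacb
  20 |   6 | dbcacbddbdebcdaaceacb
  21 |  13 | dbdebcdaaceacb
  22 |  12 | ddbdebcdaaceacb
  23 |  15 | debcdaaceacb
  24 |  23 | eacb
  25 |   2 | ebbcdbcacbddbdebcdaaceacb
  26 |  16 | ebcdaaceacb

SA = [20, 24, 9, 21, 1, 26, 3, 7, 17, 4, 11, 14, 8, 0, 25, 10, 18, 5, 22, 19, 6, 13, 12, 15, 23, 2, 16]
[i] adj suffixes → lcp
  [1] 20/24 → 1 ('a')
  [2] 24/9 → 3 ('acb')
  [3] 9/21 → 2 ('ac')
  [4] 21/1 → 1 ('a')
  [5] 1/26 → 0 ('')
  [6] 26/3 → 1 ('b')
  [7] 3/7 → 1 ('b')
  [8] 7/17 → 2 ('bc')
  [9] 17/4 → 3 ('bcd')
  [10] 4/11 → 1 ('b')
  [11] 11/14 → 2 ('bd')
  [12] 14/8 → 0 ('')
  [13] 8/0 → 2 ('ca')
  [14] 0/25 → 1 ('c')
  [15] 25/10 → 2 ('cb')
  [16] 10/18 → 1 ('c')
  [17] 18/5 → 2 ('cd')
  [18] 5/22 → 1 ('c')
  [19] 22/19 → 0 ('')
  [20] 19/6 → 1 ('d')
  [21] 6/13 → 2 ('db')
  [22] 13/12 → 1 ('d')
  [23] 12/15 → 1 ('d')
  [24] 15/23 → 0 ('')
  [25] 23/2 → 1 ('e')
  [26] 2/16 → 2 ('eb')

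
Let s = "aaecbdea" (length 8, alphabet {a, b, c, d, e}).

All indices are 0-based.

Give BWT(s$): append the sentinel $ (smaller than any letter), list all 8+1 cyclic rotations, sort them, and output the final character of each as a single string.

ae$acebda

rank  rotation   last
    0  $aaecbdea  a
    1  a$aaecbde  e
    2  aaecbdea$  $
    3  aecbdea$a  a
    4  bdea$aaec  c
    5  cbdea$aae  e
    6  dea$aaecb  b
    7  ea$aaecbd  d
    8  ecbdea$aa  a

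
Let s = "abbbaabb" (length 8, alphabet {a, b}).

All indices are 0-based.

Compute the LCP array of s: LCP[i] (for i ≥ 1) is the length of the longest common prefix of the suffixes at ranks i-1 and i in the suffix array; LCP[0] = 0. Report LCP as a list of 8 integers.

[0, 1, 3, 0, 1, 1, 2, 2]

rank | idx | suffix
   0 |   4 | aabb
   1 |   5 | abb
   2 |   0 | abbbaabb
   3 |   7 | b
   4 |   3 | baabb
   5 |   6 | bb
   6 |   2 | bbaabb
   7 |   1 | bbbaabb

SA = [4, 5, 0, 7, 3, 6, 2, 1]
rank  pair      lcp
   1  s[4:],s[5:]  1  'a'
   2  s[5:],s[0:]  3  'abb'
   3  s[0:],s[7:]  0  ''
   4  s[7:],s[3:]  1  'b'
   5  s[3:],s[6:]  1  'b'
   6  s[6:],s[2:]  2  'bb'
   7  s[2:],s[1:]  2  'bb'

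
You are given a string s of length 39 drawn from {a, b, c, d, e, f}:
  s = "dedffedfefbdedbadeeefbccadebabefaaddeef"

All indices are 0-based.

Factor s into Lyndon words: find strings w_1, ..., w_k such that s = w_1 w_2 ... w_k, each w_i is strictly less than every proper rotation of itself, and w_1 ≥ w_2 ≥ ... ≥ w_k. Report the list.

["dedffedfef", "bded", "b", "adeeefbcc", "adeb", "abef", "aaddeef"]

emit factor 1: 'dedffedfef' (i=0, period=10)
emit factor 2: 'bded' (i=10, period=4)
emit factor 3: 'b' (i=14, period=1)
emit factor 4: 'adeeefbcc' (i=15, period=9)
emit factor 5: 'adeb' (i=24, period=4)
emit factor 6: 'abef' (i=28, period=4)
emit factor 7: 'aaddeef' (i=32, period=7)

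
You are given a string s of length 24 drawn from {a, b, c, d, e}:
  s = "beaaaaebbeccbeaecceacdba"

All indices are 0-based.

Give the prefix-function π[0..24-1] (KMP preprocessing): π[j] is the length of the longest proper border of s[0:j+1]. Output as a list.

π[0] = 0
j=1 s[j]='e': π[1]=0 (border '')
j=2 s[j]='a': π[2]=0 (border '')
j=3 s[j]='a': π[3]=0 (border '')
j=4 s[j]='a': π[4]=0 (border '')
j=5 s[j]='a': π[5]=0 (border '')
j=6 s[j]='e': π[6]=0 (border '')
j=7 s[j]='b': π[7]=1 (border 'b')
j=8 s[j]='b': k: 1→0; π[8]=1 (border 'b')
j=9 s[j]='e': π[9]=2 (border 'be')
j=10 s[j]='c': k: 2→0; π[10]=0 (border '')
j=11 s[j]='c': π[11]=0 (border '')
j=12 s[j]='b': π[12]=1 (border 'b')
j=13 s[j]='e': π[13]=2 (border 'be')
j=14 s[j]='a': π[14]=3 (border 'bea')
j=15 s[j]='e': k: 3→0; π[15]=0 (border '')
j=16 s[j]='c': π[16]=0 (border '')
j=17 s[j]='c': π[17]=0 (border '')
j=18 s[j]='e': π[18]=0 (border '')
j=19 s[j]='a': π[19]=0 (border '')
j=20 s[j]='c': π[20]=0 (border '')
j=21 s[j]='d': π[21]=0 (border '')
j=22 s[j]='b': π[22]=1 (border 'b')
j=23 s[j]='a': k: 1→0; π[23]=0 (border '')

[0, 0, 0, 0, 0, 0, 0, 1, 1, 2, 0, 0, 1, 2, 3, 0, 0, 0, 0, 0, 0, 0, 1, 0]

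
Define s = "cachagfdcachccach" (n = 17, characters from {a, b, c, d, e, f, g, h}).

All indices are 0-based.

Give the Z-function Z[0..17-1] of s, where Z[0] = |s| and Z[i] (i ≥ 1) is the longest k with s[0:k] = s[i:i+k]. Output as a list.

[17, 0, 1, 0, 0, 0, 0, 0, 4, 0, 1, 0, 1, 4, 0, 1, 0]

Z[0]=17
i=1: outside box; Z[1]=0
i=2: outside box; Z[2]=1 extend→box=[2,3)
i=3: outside box; Z[3]=0
i=4: outside box; Z[4]=0
i=5: outside box; Z[5]=0
i=6: outside box; Z[6]=0
i=7: outside box; Z[7]=0
i=8: outside box; Z[8]=4 extend→box=[8,12)
i=9: min(r-i=3, Z[1]=0)=0; Z[9]=0
i=10: min(r-i=2, Z[2]=1)=1; Z[10]=1
i=11: min(r-i=1, Z[3]=0)=0; Z[11]=0
i=12: outside box; Z[12]=1 extend→box=[12,13)
i=13: outside box; Z[13]=4 extend→box=[13,17)
i=14: min(r-i=3, Z[1]=0)=0; Z[14]=0
i=15: min(r-i=2, Z[2]=1)=1; Z[15]=1
i=16: min(r-i=1, Z[3]=0)=0; Z[16]=0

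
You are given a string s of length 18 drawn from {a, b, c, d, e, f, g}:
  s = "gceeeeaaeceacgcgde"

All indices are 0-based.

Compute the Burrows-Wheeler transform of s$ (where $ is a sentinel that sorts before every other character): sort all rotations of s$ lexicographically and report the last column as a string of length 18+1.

rank  rotation             last
    0  $gceeeeaaeceacgcgde  e
    1  aaeceacgcgde$gceeee  e
    2  acgcgde$gceeeeaaece  e
    3  aeceacgcgde$gceeeea  a
    4  ceacgcgde$gceeeeaae  e
    5  ceeeeaaeceacgcgde$g  g
    6  cgcgde$gceeeeaaecea  a
    7  cgde$gceeeeaaeceacg  g
    8  de$gceeeeaaeceacgcg  g
    9  e$gceeeeaaeceacgcgd  d
   10  eaaeceacgcgde$gceee  e
   11  eacgcgde$gceeeeaaec  c
   12  eceacgcgde$gceeeeaa  a
   13  eeaaeceacgcgde$gcee  e
   14  eeeaaeceacgcgde$gce  e
   15  eeeeaaeceacgcgde$gc  c
   16  gceeeeaaeceacgcgde$  $
   17  gcgde$gceeeeaaeceac  c
   18  gde$gceeeeaaeceacgc  c

eeeaegaggdecaeec$cc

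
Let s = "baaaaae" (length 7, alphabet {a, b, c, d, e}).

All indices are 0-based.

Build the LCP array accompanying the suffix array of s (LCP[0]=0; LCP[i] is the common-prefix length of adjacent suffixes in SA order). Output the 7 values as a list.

rank→(start, suffix):
  0 → (1, 'aaaaae')
  1 → (2, 'aaaae')
  2 → (3, 'aaae')
  3 → (4, 'aae')
  4 → (5, 'ae')
  5 → (0, 'baaaaae')
  6 → (6, 'e')

SA = [1, 2, 3, 4, 5, 0, 6]
rank  pair      lcp
   1  s[1:],s[2:]  4  'aaaa'
   2  s[2:],s[3:]  3  'aaa'
   3  s[3:],s[4:]  2  'aa'
   4  s[4:],s[5:]  1  'a'
   5  s[5:],s[0:]  0  ''
   6  s[0:],s[6:]  0  ''

[0, 4, 3, 2, 1, 0, 0]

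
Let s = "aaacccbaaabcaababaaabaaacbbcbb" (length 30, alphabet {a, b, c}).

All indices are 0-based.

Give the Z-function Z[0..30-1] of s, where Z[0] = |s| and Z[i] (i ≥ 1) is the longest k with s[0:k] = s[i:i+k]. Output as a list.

[30, 2, 1, 0, 0, 0, 0, 3, 2, 1, 0, 0, 2, 1, 0, 1, 0, 3, 2, 1, 0, 4, 2, 1, 0, 0, 0, 0, 0, 0]

Z[0]=30
i=1: fresh scan; Z[1]=2 grow→box=[1,3)
i=2: min(r-i=1, Z[1]=2)=1; Z[2]=1
i=3: fresh scan; Z[3]=0
i=4: fresh scan; Z[4]=0
i=5: fresh scan; Z[5]=0
i=6: fresh scan; Z[6]=0
i=7: fresh scan; Z[7]=3 grow→box=[7,10)
i=8: min(r-i=2, Z[1]=2)=2; Z[8]=2
i=9: min(r-i=1, Z[2]=1)=1; Z[9]=1
i=10: fresh scan; Z[10]=0
i=11: fresh scan; Z[11]=0
i=12: fresh scan; Z[12]=2 grow→box=[12,14)
i=13: min(r-i=1, Z[1]=2)=1; Z[13]=1
i=14: fresh scan; Z[14]=0
i=15: fresh scan; Z[15]=1 grow→box=[15,16)
i=16: fresh scan; Z[16]=0
i=17: fresh scan; Z[17]=3 grow→box=[17,20)
i=18: min(r-i=2, Z[1]=2)=2; Z[18]=2
i=19: min(r-i=1, Z[2]=1)=1; Z[19]=1
i=20: fresh scan; Z[20]=0
i=21: fresh scan; Z[21]=4 grow→box=[21,25)
i=22: min(r-i=3, Z[1]=2)=2; Z[22]=2
i=23: min(r-i=2, Z[2]=1)=1; Z[23]=1
i=24: min(r-i=1, Z[3]=0)=0; Z[24]=0
i=25: fresh scan; Z[25]=0
i=26: fresh scan; Z[26]=0
i=27: fresh scan; Z[27]=0
i=28: fresh scan; Z[28]=0
i=29: fresh scan; Z[29]=0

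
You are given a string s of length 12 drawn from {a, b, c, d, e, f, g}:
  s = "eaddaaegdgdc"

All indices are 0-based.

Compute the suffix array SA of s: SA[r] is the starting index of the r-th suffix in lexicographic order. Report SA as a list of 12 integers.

[4, 1, 5, 11, 3, 10, 2, 8, 0, 6, 9, 7]

rank | idx | suffix
   0 |   4 | aaegdgdc
   1 |   1 | addaaegdgdc
   2 |   5 | aegdgdc
   3 |  11 | c
   4 |   3 | daaegdgdc
   5 |  10 | dc
   6 |   2 | ddaaegdgdc
   7 |   8 | dgdc
   8 |   0 | eaddaaegdgdc
   9 |   6 | egdgdc
  10 |   9 | gdc
  11 |   7 | gdgdc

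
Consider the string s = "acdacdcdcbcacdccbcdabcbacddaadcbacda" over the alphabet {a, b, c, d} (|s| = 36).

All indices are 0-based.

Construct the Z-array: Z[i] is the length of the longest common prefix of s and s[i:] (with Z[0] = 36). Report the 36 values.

[36, 0, 0, 3, 0, 0, 0, 0, 0, 0, 0, 3, 0, 0, 0, 0, 0, 0, 0, 1, 0, 0, 0, 3, 0, 0, 0, 1, 1, 0, 0, 0, 4, 0, 0, 1]

Z[0]=36
i=1: i≥r, start 0; Z[1]=0
i=2: i≥r, start 0; Z[2]=0
i=3: i≥r, start 0; Z[3]=3 grow→box=[3,6)
i=4: min(r-i=2, Z[1]=0)=0; Z[4]=0
i=5: min(r-i=1, Z[2]=0)=0; Z[5]=0
i=6: i≥r, start 0; Z[6]=0
i=7: i≥r, start 0; Z[7]=0
i=8: i≥r, start 0; Z[8]=0
i=9: i≥r, start 0; Z[9]=0
i=10: i≥r, start 0; Z[10]=0
i=11: i≥r, start 0; Z[11]=3 grow→box=[11,14)
i=12: min(r-i=2, Z[1]=0)=0; Z[12]=0
i=13: min(r-i=1, Z[2]=0)=0; Z[13]=0
i=14: i≥r, start 0; Z[14]=0
i=15: i≥r, start 0; Z[15]=0
i=16: i≥r, start 0; Z[16]=0
i=17: i≥r, start 0; Z[17]=0
i=18: i≥r, start 0; Z[18]=0
i=19: i≥r, start 0; Z[19]=1 grow→box=[19,20)
i=20: i≥r, start 0; Z[20]=0
i=21: i≥r, start 0; Z[21]=0
i=22: i≥r, start 0; Z[22]=0
i=23: i≥r, start 0; Z[23]=3 grow→box=[23,26)
i=24: min(r-i=2, Z[1]=0)=0; Z[24]=0
i=25: min(r-i=1, Z[2]=0)=0; Z[25]=0
i=26: i≥r, start 0; Z[26]=0
i=27: i≥r, start 0; Z[27]=1 grow→box=[27,28)
i=28: i≥r, start 0; Z[28]=1 grow→box=[28,29)
i=29: i≥r, start 0; Z[29]=0
i=30: i≥r, start 0; Z[30]=0
i=31: i≥r, start 0; Z[31]=0
i=32: i≥r, start 0; Z[32]=4 grow→box=[32,36)
i=33: min(r-i=3, Z[1]=0)=0; Z[33]=0
i=34: min(r-i=2, Z[2]=0)=0; Z[34]=0
i=35: min(r-i=1, Z[3]=3)=1; Z[35]=1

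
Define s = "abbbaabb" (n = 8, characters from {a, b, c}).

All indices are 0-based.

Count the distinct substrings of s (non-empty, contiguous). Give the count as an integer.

26

sorted suffixes:
  #0 SA[0]=4  'aabb'
  #1 SA[1]=5  'abb'
  #2 SA[2]=0  'abbbaabb'
  #3 SA[3]=7  'b'
  #4 SA[4]=3  'baabb'
  #5 SA[5]=6  'bb'
  #6 SA[6]=2  'bbaabb'
  #7 SA[7]=1  'bbbaabb'

SA = [4, 5, 0, 7, 3, 6, 2, 1]
rank  pair      lcp
   1  s[4:],s[5:]  1  'a'
   2  s[5:],s[0:]  3  'abb'
   3  s[0:],s[7:]  0  ''
   4  s[7:],s[3:]  1  'b'
   5  s[3:],s[6:]  1  'b'
   6  s[6:],s[2:]  2  'bb'
   7  s[2:],s[1:]  2  'bb'

n(n+1)/2 = 8·9/2 = 36
Σ LCP = 0 + 1 + 3 + 0 + 1 + 1 + 2 + 2 = 10
distinct = 36 − 10 = 26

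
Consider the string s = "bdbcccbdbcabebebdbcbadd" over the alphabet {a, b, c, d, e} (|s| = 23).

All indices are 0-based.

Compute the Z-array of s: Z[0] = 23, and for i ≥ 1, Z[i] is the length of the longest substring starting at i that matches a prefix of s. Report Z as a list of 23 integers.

[23, 0, 1, 0, 0, 0, 4, 0, 1, 0, 0, 1, 0, 1, 0, 4, 0, 1, 0, 1, 0, 0, 0]

Z[0]=23
i=1: i≥r, start 0; Z[1]=0
i=2: i≥r, start 0; Z[2]=1 scan→box=[2,3)
i=3: i≥r, start 0; Z[3]=0
i=4: i≥r, start 0; Z[4]=0
i=5: i≥r, start 0; Z[5]=0
i=6: i≥r, start 0; Z[6]=4 scan→box=[6,10)
i=7: min(r-i=3, Z[1]=0)=0; Z[7]=0
i=8: min(r-i=2, Z[2]=1)=1; Z[8]=1
i=9: min(r-i=1, Z[3]=0)=0; Z[9]=0
i=10: i≥r, start 0; Z[10]=0
i=11: i≥r, start 0; Z[11]=1 scan→box=[11,12)
i=12: i≥r, start 0; Z[12]=0
i=13: i≥r, start 0; Z[13]=1 scan→box=[13,14)
i=14: i≥r, start 0; Z[14]=0
i=15: i≥r, start 0; Z[15]=4 scan→box=[15,19)
i=16: min(r-i=3, Z[1]=0)=0; Z[16]=0
i=17: min(r-i=2, Z[2]=1)=1; Z[17]=1
i=18: min(r-i=1, Z[3]=0)=0; Z[18]=0
i=19: i≥r, start 0; Z[19]=1 scan→box=[19,20)
i=20: i≥r, start 0; Z[20]=0
i=21: i≥r, start 0; Z[21]=0
i=22: i≥r, start 0; Z[22]=0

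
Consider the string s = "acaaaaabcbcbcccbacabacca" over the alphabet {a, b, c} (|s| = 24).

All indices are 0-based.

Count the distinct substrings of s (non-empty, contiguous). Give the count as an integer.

sorted suffixes:
  #0 SA[0]=23  'a'
  #1 SA[1]=2  'aaaaabcbcbcccbacabacca'
  #2 SA[2]=3  'aaaabcbcbcccbacabacca'
  #3 SA[3]=4  'aaabcbcbcccbacabacca'
  #4 SA[4]=5  'aabcbcbcccbacabacca'
  #5 SA[5]=18  'abacca'
  #6 SA[6]=6  'abcbcbcccbacabacca'
  #7 SA[7]=0  'acaaaaabcbcbcccbacabacca'
  #8 SA[8]=16  'acabacca'
  #9 SA[9]=20  'acca'
  #10 SA[10]=15  'bacabacca'
  #11 SA[11]=19  'bacca'
  #12 SA[12]=7  'bcbcbcccbacabacca'
  #13 SA[13]=9  'bcbcccbacabacca'
  #14 SA[14]=11  'bcccbacabacca'
  #15 SA[15]=22  'ca'
  #16 SA[16]=1  'caaaaabcbcbcccbacabacca'
  #17 SA[17]=17  'cabacca'
  #18 SA[18]=14  'cbacabacca'
  #19 SA[19]=8  'cbcbcccbacabacca'
  #20 SA[20]=10  'cbcccbacabacca'
  #21 SA[21]=21  'cca'
  #22 SA[22]=13  'ccbacabacca'
  #23 SA[23]=12  'cccbacabacca'

SA = [23, 2, 3, 4, 5, 18, 6, 0, 16, 20, 15, 19, 7, 9, 11, 22, 1, 17, 14, 8, 10, 21, 13, 12]
i: (SA[i-1],SA[i]) lcp shared
  1: (23,2) 1 'a'
  2: (2,3) 4 'aaaa'
  3: (3,4) 3 'aaa'
  4: (4,5) 2 'aa'
  5: (5,18) 1 'a'
  6: (18,6) 2 'ab'
  7: (6,0) 1 'a'
  8: (0,16) 3 'aca'
  9: (16,20) 2 'ac'
  10: (20,15) 0 ''
  11: (15,19) 3 'bac'
  12: (19,7) 1 'b'
  13: (7,9) 4 'bcbc'
  14: (9,11) 2 'bc'
  15: (11,22) 0 ''
  16: (22,1) 2 'ca'
  17: (1,17) 2 'ca'
  18: (17,14) 1 'c'
  19: (14,8) 2 'cb'
  20: (8,10) 3 'cbc'
  21: (10,21) 1 'c'
  22: (21,13) 2 'cc'
  23: (13,12) 2 'cc'

n(n+1)/2 = 24·25/2 = 300
Σ LCP = 0 + 1 + 4 + 3 + 2 + 1 + 2 + 1 + 3 + 2 + 0 + 3 + 1 + 4 + 2 + 0 + 2 + 2 + 1 + 2 + 3 + 1 + 2 + 2 = 44
distinct = 300 − 44 = 256

256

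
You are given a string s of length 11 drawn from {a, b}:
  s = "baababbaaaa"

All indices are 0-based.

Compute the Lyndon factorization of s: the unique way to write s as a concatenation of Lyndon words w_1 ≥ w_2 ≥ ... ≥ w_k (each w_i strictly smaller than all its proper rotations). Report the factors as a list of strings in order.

emit factor 1: 'b' (i=0, period=1)
emit factor 2: 'aababb' (i=1, period=6)
emit factor 3: 'a' (i=7, period=1)
emit factor 4: 'a' (i=8, period=1)
emit factor 5: 'a' (i=9, period=1)
emit factor 6: 'a' (i=10, period=1)

["b", "aababb", "a", "a", "a", "a"]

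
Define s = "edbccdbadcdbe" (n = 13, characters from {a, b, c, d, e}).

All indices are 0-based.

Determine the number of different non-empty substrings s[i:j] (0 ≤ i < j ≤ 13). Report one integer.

79

rank | idx | suffix
   0 |   7 | adcdbe
   1 |   6 | badcdbe
   2 |   2 | bccdbadcdbe
   3 |  11 | be
   4 |   3 | ccdbadcdbe
   5 |   4 | cdbadcdbe
   6 |   9 | cdbe
   7 |   5 | dbadcdbe
   8 |   1 | dbccdbadcdbe
   9 |  10 | dbe
  10 |   8 | dcdbe
  11 |  12 | e
  12 |   0 | edbccdbadcdbe

SA = [7, 6, 2, 11, 3, 4, 9, 5, 1, 10, 8, 12, 0]
i: (SA[i-1],SA[i]) lcp shared
  1: (7,6) 0 ''
  2: (6,2) 1 'b'
  3: (2,11) 1 'b'
  4: (11,3) 0 ''
  5: (3,4) 1 'c'
  6: (4,9) 3 'cdb'
  7: (9,5) 0 ''
  8: (5,1) 2 'db'
  9: (1,10) 2 'db'
  10: (10,8) 1 'd'
  11: (8,12) 0 ''
  12: (12,0) 1 'e'

n(n+1)/2 = 13·14/2 = 91
Σ LCP = 0 + 0 + 1 + 1 + 0 + 1 + 3 + 0 + 2 + 2 + 1 + 0 + 1 = 12
distinct = 91 − 12 = 79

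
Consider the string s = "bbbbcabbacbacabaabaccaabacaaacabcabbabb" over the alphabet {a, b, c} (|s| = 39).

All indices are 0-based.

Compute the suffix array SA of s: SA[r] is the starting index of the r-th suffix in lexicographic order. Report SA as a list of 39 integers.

sorted suffixes:
  #0 SA[0]=26  'aaacabcabbabb'
  #1 SA[1]=21  'aabacaaacabcabbabb'
  #2 SA[2]=15  'aabaccaabacaaacabcabbabb'
  #3 SA[3]=27  'aacabcabbabb'
  #4 SA[4]=13  'abaabaccaabacaaacabcabbabb'
  #5 SA[5]=22  'abacaaacabcabbabb'
  #6 SA[6]=16  'abaccaabacaaacabcabbabb'
  #7 SA[7]=36  'abb'
  #8 SA[8]=33  'abbabb'
  #9 SA[9]=5  'abbacbacabaabaccaabacaaacabcabbabb'
  #10 SA[10]=30  'abcabbabb'
  #11 SA[11]=24  'acaaacabcabbabb'
  #12 SA[12]=11  'acabaabaccaabacaaacabcabbabb'
  #13 SA[13]=28  'acabcabbabb'
  #14 SA[14]=8  'acbacabaabaccaabacaaacabcabbabb'
  #15 SA[15]=18  'accaabacaaacabcabbabb'
  #16 SA[16]=38  'b'
  #17 SA[17]=14  'baabaccaabacaaacabcabbabb'
  #18 SA[18]=35  'babb'
  #19 SA[19]=23  'bacaaacabcabbabb'
  #20 SA[20]=10  'bacabaabaccaabacaaacabcabbabb'
  #21 SA[21]=7  'bacbacabaabaccaabacaaacabcabbabb'
  #22 SA[22]=17  'baccaabacaaacabcabbabb'
  #23 SA[23]=37  'bb'
  #24 SA[24]=34  'bbabb'
  #25 SA[25]=6  'bbacbacabaabaccaabacaaacabcabbabb'
  #26 SA[26]=0  'bbbbcabbacbacabaabaccaabacaaacabcabbabb'
  #27 SA[27]=1  'bbbcabbacbacabaabaccaabacaaacabcabbabb'
  #28 SA[28]=2  'bbcabbacbacabaabaccaabacaaacabcabbabb'
  #29 SA[29]=31  'bcabbabb'
  #30 SA[30]=3  'bcabbacbacabaabaccaabacaaacabcabbabb'
  #31 SA[31]=25  'caaacabcabbabb'
  #32 SA[32]=20  'caabacaaacabcabbabb'
  #33 SA[33]=12  'cabaabaccaabacaaacabcabbabb'
  #34 SA[34]=32  'cabbabb'
  #35 SA[35]=4  'cabbacbacabaabaccaabacaaacabcabbabb'
  #36 SA[36]=29  'cabcabbabb'
  #37 SA[37]=9  'cbacabaabaccaabacaaacabcabbabb'
  #38 SA[38]=19  'ccaabacaaacabcabbabb'

[26, 21, 15, 27, 13, 22, 16, 36, 33, 5, 30, 24, 11, 28, 8, 18, 38, 14, 35, 23, 10, 7, 17, 37, 34, 6, 0, 1, 2, 31, 3, 25, 20, 12, 32, 4, 29, 9, 19]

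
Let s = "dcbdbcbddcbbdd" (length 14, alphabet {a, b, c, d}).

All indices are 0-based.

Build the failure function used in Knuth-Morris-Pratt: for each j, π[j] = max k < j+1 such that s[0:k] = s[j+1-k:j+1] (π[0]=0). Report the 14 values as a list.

[0, 0, 0, 1, 0, 0, 0, 1, 1, 2, 3, 0, 1, 1]

π[0] = 0
j=1 s[j]='c': π[1]=0 (border '')
j=2 s[j]='b': π[2]=0 (border '')
j=3 s[j]='d': π[3]=1 (border 'd')
j=4 s[j]='b': k: 1→0; π[4]=0 (border '')
j=5 s[j]='c': π[5]=0 (border '')
j=6 s[j]='b': π[6]=0 (border '')
j=7 s[j]='d': π[7]=1 (border 'd')
j=8 s[j]='d': k: 1→0; π[8]=1 (border 'd')
j=9 s[j]='c': π[9]=2 (border 'dc')
j=10 s[j]='b': π[10]=3 (border 'dcb')
j=11 s[j]='b': k: 3→0; π[11]=0 (border '')
j=12 s[j]='d': π[12]=1 (border 'd')
j=13 s[j]='d': k: 1→0; π[13]=1 (border 'd')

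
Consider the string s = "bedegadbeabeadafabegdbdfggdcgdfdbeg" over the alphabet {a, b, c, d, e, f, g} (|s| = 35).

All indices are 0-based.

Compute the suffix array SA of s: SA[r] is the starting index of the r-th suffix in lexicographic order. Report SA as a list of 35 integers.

rank | idx | suffix
   0 |   9 | abeadafabegdbdfggdcgdfdbeg
   1 |  16 | abegdbdfggdcgdfdbeg
   2 |  12 | adafabegdbdfggdcgdfdbeg
   3 |   5 | adbeabeadafabegdbdfggdcgdfdbeg
   4 |  14 | afabegdbdfggdcgdfdbeg
   5 |  21 | bdfggdcgdfdbeg
   6 |   7 | beabeadafabegdbdfggdcgdfdbeg
   7 |  10 | beadafabegdbdfggdcgdfdbeg
   8 |   0 | bedegadbeabeadafabegdbdfggdcgdfdbeg
   9 |  32 | beg
  10 |  17 | begdbdfggdcgdfdbeg
  11 |  27 | cgdfdbeg
  12 |  13 | dafabegdbdfggdcgdfdbeg
  13 |  20 | dbdfggdcgdfdbeg
  14 |   6 | dbeabeadafabegdbdfggdcgdfdbeg
  15 |  31 | dbeg
  16 |  26 | dcgdfdbeg
  17 |   2 | degadbeabeadafabegdbdfggdcgdfdbeg
  18 |  29 | dfdbeg
  19 |  22 | dfggdcgdfdbeg
  20 |   8 | eabeadafabegdbdfggdcgdfdbeg
  21 |  11 | eadafabegdbdfggdcgdfdbeg
  22 |   1 | edegadbeabeadafabegdbdfggdcgdfdbeg
  23 |  33 | eg
  24 |   3 | egadbeabeadafabegdbdfggdcgdfdbeg
  25 |  18 | egdbdfggdcgdfdbeg
  26 |  15 | fabegdbdfggdcgdfdbeg
  27 |  30 | fdbeg
  28 |  23 | fggdcgdfdbeg
  29 |  34 | g
  30 |   4 | gadbeabeadafabegdbdfggdcgdfdbeg
  31 |  19 | gdbdfggdcgdfdbeg
  32 |  25 | gdcgdfdbeg
  33 |  28 | gdfdbeg
  34 |  24 | ggdcgdfdbeg

[9, 16, 12, 5, 14, 21, 7, 10, 0, 32, 17, 27, 13, 20, 6, 31, 26, 2, 29, 22, 8, 11, 1, 33, 3, 18, 15, 30, 23, 34, 4, 19, 25, 28, 24]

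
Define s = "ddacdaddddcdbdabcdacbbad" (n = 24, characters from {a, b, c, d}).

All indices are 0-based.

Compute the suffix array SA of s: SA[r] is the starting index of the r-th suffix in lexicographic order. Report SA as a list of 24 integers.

[14, 18, 2, 22, 5, 21, 20, 15, 12, 19, 16, 3, 10, 23, 13, 17, 1, 4, 11, 9, 0, 8, 7, 6]

rank | idx | suffix
   0 |  14 | abcdacbbad
   1 |  18 | acbbad
   2 |   2 | acdaddddcdbdabcdacbbad
   3 |  22 | ad
   4 |   5 | addddcdbdabcdacbbad
   5 |  21 | bad
   6 |  20 | bbad
   7 |  15 | bcdacbbad
   8 |  12 | bdabcdacbbad
   9 |  19 | cbbad
  10 |  16 | cdacbbad
  11 |   3 | cdaddddcdbdabcdacbbad
  12 |  10 | cdbdabcdacbbad
  13 |  23 | d
  14 |  13 | dabcdacbbad
  15 |  17 | dacbbad
  16 |   1 | dacdaddddcdbdabcdacbbad
  17 |   4 | daddddcdbdabcdacbbad
  18 |  11 | dbdabcdacbbad
  19 |   9 | dcdbdabcdacbbad
  20 |   0 | ddacdaddddcdbdabcdacbbad
  21 |   8 | ddcdbdabcdacbbad
  22 |   7 | dddcdbdabcdacbbad
  23 |   6 | ddddcdbdabcdacbbad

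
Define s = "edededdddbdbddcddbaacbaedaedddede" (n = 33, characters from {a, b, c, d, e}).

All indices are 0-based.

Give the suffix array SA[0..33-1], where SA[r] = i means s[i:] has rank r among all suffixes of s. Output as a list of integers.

sorted suffixes:
  #0 SA[0]=18  'aacbaedaedddede'
  #1 SA[1]=19  'acbaedaedddede'
  #2 SA[2]=22  'aedaedddede'
  #3 SA[3]=25  'aedddede'
  #4 SA[4]=17  'baacbaedaedddede'
  #5 SA[5]=21  'baedaedddede'
  #6 SA[6]=9  'bdbddcddbaacbaedaedddede'
  #7 SA[7]=11  'bddcddbaacbaedaedddede'
  #8 SA[8]=20  'cbaedaedddede'
  #9 SA[9]=14  'cddbaacbaedaedddede'
  #10 SA[10]=24  'daedddede'
  #11 SA[11]=16  'dbaacbaedaedddede'
  #12 SA[12]=8  'dbdbddcddbaacbaedaedddede'
  #13 SA[13]=10  'dbddcddbaacbaedaedddede'
  #14 SA[14]=13  'dcddbaacbaedaedddede'
  #15 SA[15]=15  'ddbaacbaedaedddede'
  #16 SA[16]=7  'ddbdbddcddbaacbaedaedddede'
  #17 SA[17]=12  'ddcddbaacbaedaedddede'
  #18 SA[18]=6  'dddbdbddcddbaacbaedaedddede'
  #19 SA[19]=5  'ddddbdbddcddbaacbaedaedddede'
  #20 SA[20]=27  'dddede'
  #21 SA[21]=28  'ddede'
  #22 SA[22]=31  'de'
  #23 SA[23]=3  'deddddbdbddcddbaacbaedaedddede'
  #24 SA[24]=29  'dede'
  #25 SA[25]=1  'dededdddbdbddcddbaacbaedaedddede'
  #26 SA[26]=32  'e'
  #27 SA[27]=23  'edaedddede'
  #28 SA[28]=4  'eddddbdbddcddbaacbaedaedddede'
  #29 SA[29]=26  'edddede'
  #30 SA[30]=30  'ede'
  #31 SA[31]=2  'ededdddbdbddcddbaacbaedaedddede'
  #32 SA[32]=0  'edededdddbdbddcddbaacbaedaedddede'

[18, 19, 22, 25, 17, 21, 9, 11, 20, 14, 24, 16, 8, 10, 13, 15, 7, 12, 6, 5, 27, 28, 31, 3, 29, 1, 32, 23, 4, 26, 30, 2, 0]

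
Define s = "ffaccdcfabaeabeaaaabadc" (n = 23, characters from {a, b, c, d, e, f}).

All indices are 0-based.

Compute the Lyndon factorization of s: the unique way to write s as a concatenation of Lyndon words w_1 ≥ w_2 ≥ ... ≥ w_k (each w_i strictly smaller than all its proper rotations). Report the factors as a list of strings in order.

emit factor 1: 'f' (i=0, period=1)
emit factor 2: 'f' (i=1, period=1)
emit factor 3: 'accdcf' (i=2, period=6)
emit factor 4: 'abaeabe' (i=8, period=7)
emit factor 5: 'aaaabadc' (i=15, period=8)

["f", "f", "accdcf", "abaeabe", "aaaabadc"]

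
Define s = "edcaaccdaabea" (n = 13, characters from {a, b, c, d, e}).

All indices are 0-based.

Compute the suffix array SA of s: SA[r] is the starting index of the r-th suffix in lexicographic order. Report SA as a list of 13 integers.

[12, 8, 3, 9, 4, 10, 2, 5, 6, 7, 1, 11, 0]

rank | idx | suffix
   0 |  12 | a
   1 |   8 | aabea
   2 |   3 | aaccdaabea
   3 |   9 | abea
   4 |   4 | accdaabea
   5 |  10 | bea
   6 |   2 | caaccdaabea
   7 |   5 | ccdaabea
   8 |   6 | cdaabea
   9 |   7 | daabea
  10 |   1 | dcaaccdaabea
  11 |  11 | ea
  12 |   0 | edcaaccdaabea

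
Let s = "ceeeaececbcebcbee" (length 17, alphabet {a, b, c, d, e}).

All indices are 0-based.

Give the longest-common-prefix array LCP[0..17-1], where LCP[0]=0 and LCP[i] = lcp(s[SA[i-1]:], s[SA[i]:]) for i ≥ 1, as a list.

rank→(start, suffix):
  0 → (4, 'aececbcebcbee')
  1 → (12, 'bcbee')
  2 → (9, 'bcebcbee')
  3 → (14, 'bee')
  4 → (8, 'cbcebcbee')
  5 → (13, 'cbee')
  6 → (10, 'cebcbee')
  7 → (6, 'cecbcebcbee')
  8 → (0, 'ceeeaececbcebcbee')
  9 → (16, 'e')
  10 → (3, 'eaececbcebcbee')
  11 → (11, 'ebcbee')
  12 → (7, 'ecbcebcbee')
  13 → (5, 'ececbcebcbee')
  14 → (15, 'ee')
  15 → (2, 'eeaececbcebcbee')
  16 → (1, 'eeeaececbcebcbee')

SA = [4, 12, 9, 14, 8, 13, 10, 6, 0, 16, 3, 11, 7, 5, 15, 2, 1]
rank  pair      lcp
   1  s[4:],s[12:]  0  ''
   2  s[12:],s[9:]  2  'bc'
   3  s[9:],s[14:]  1  'b'
   4  s[14:],s[8:]  0  ''
   5  s[8:],s[13:]  2  'cb'
   6  s[13:],s[10:]  1  'c'
   7  s[10:],s[6:]  2  'ce'
   8  s[6:],s[0:]  2  'ce'
   9  s[0:],s[16:]  0  ''
  10  s[16:],s[3:]  1  'e'
  11  s[3:],s[11:]  1  'e'
  12  s[11:],s[7:]  1  'e'
  13  s[7:],s[5:]  2  'ec'
  14  s[5:],s[15:]  1  'e'
  15  s[15:],s[2:]  2  'ee'
  16  s[2:],s[1:]  2  'ee'

[0, 0, 2, 1, 0, 2, 1, 2, 2, 0, 1, 1, 1, 2, 1, 2, 2]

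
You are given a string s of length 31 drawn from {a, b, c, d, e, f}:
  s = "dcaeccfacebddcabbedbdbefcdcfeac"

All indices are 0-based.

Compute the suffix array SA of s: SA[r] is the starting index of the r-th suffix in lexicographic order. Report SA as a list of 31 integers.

sorted suffixes:
  #0 SA[0]=14  'abbedbdbefcdcfeac'
  #1 SA[1]=29  'ac'
  #2 SA[2]=7  'acebddcabbedbdbefcdcfeac'
  #3 SA[3]=2  'aeccfacebddcabbedbdbefcdcfeac'
  #4 SA[4]=15  'bbedbdbefcdcfeac'
  #5 SA[5]=19  'bdbefcdcfeac'
  #6 SA[6]=10  'bddcabbedbdbefcdcfeac'
  #7 SA[7]=16  'bedbdbefcdcfeac'
  #8 SA[8]=21  'befcdcfeac'
  #9 SA[9]=30  'c'
  #10 SA[10]=13  'cabbedbdbefcdcfeac'
  #11 SA[11]=1  'caeccfacebddcabbedbdbefcdcfeac'
  #12 SA[12]=4  'ccfacebddcabbedbdbefcdcfeac'
  #13 SA[13]=24  'cdcfeac'
  #14 SA[14]=8  'cebddcabbedbdbefcdcfeac'
  #15 SA[15]=5  'cfacebddcabbedbdbefcdcfeac'
  #16 SA[16]=26  'cfeac'
  #17 SA[17]=18  'dbdbefcdcfeac'
  #18 SA[18]=20  'dbefcdcfeac'
  #19 SA[19]=12  'dcabbedbdbefcdcfeac'
  #20 SA[20]=0  'dcaeccfacebddcabbedbdbefcdcfeac'
  #21 SA[21]=25  'dcfeac'
  #22 SA[22]=11  'ddcabbedbdbefcdcfeac'
  #23 SA[23]=28  'eac'
  #24 SA[24]=9  'ebddcabbedbdbefcdcfeac'
  #25 SA[25]=3  'eccfacebddcabbedbdbefcdcfeac'
  #26 SA[26]=17  'edbdbefcdcfeac'
  #27 SA[27]=22  'efcdcfeac'
  #28 SA[28]=6  'facebddcabbedbdbefcdcfeac'
  #29 SA[29]=23  'fcdcfeac'
  #30 SA[30]=27  'feac'

[14, 29, 7, 2, 15, 19, 10, 16, 21, 30, 13, 1, 4, 24, 8, 5, 26, 18, 20, 12, 0, 25, 11, 28, 9, 3, 17, 22, 6, 23, 27]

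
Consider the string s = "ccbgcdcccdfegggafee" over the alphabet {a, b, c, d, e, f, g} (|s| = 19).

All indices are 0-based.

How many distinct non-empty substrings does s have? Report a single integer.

173

rank→(start, suffix):
  0 → (15, 'afee')
  1 → (2, 'bgcdcccdfegggafee')
  2 → (1, 'cbgcdcccdfegggafee')
  3 → (0, 'ccbgcdcccdfegggafee')
  4 → (6, 'cccdfegggafee')
  5 → (7, 'ccdfegggafee')
  6 → (4, 'cdcccdfegggafee')
  7 → (8, 'cdfegggafee')
  8 → (5, 'dcccdfegggafee')
  9 → (9, 'dfegggafee')
  10 → (18, 'e')
  11 → (17, 'ee')
  12 → (11, 'egggafee')
  13 → (16, 'fee')
  14 → (10, 'fegggafee')
  15 → (14, 'gafee')
  16 → (3, 'gcdcccdfegggafee')
  17 → (13, 'ggafee')
  18 → (12, 'gggafee')

SA = [15, 2, 1, 0, 6, 7, 4, 8, 5, 9, 18, 17, 11, 16, 10, 14, 3, 13, 12]
[i] adj suffixes → lcp
  [1] 15/2 → 0 ('')
  [2] 2/1 → 0 ('')
  [3] 1/0 → 1 ('c')
  [4] 0/6 → 2 ('cc')
  [5] 6/7 → 2 ('cc')
  [6] 7/4 → 1 ('c')
  [7] 4/8 → 2 ('cd')
  [8] 8/5 → 0 ('')
  [9] 5/9 → 1 ('d')
  [10] 9/18 → 0 ('')
  [11] 18/17 → 1 ('e')
  [12] 17/11 → 1 ('e')
  [13] 11/16 → 0 ('')
  [14] 16/10 → 2 ('fe')
  [15] 10/14 → 0 ('')
  [16] 14/3 → 1 ('g')
  [17] 3/13 → 1 ('g')
  [18] 13/12 → 2 ('gg')

n(n+1)/2 = 19·20/2 = 190
Σ LCP = 0 + 0 + 0 + 1 + 2 + 2 + 1 + 2 + 0 + 1 + 0 + 1 + 1 + 0 + 2 + 0 + 1 + 1 + 2 = 17
distinct = 190 − 17 = 173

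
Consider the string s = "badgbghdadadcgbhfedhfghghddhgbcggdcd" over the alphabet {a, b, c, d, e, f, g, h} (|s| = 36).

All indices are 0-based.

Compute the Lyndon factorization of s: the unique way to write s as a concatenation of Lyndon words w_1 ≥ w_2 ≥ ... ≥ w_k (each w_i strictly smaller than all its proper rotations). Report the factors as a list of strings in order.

["b", "adgbghd", "adadcgbhfedhfghghddhgbcggdcd"]

emit factor 1: 'b' (i=0, period=1)
emit factor 2: 'adgbghd' (i=1, period=7)
emit factor 3: 'adadcgbhfedhfghghddhgbcggdcd' (i=8, period=28)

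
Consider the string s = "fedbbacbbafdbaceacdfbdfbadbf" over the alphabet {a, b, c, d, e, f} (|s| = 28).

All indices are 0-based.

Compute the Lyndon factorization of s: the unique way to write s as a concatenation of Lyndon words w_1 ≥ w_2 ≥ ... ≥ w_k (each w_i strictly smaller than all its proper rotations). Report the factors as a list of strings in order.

["f", "e", "d", "b", "b", "acbbafdbaceacdfbdfbadbf"]

emit factor 1: 'f' (i=0, period=1)
emit factor 2: 'e' (i=1, period=1)
emit factor 3: 'd' (i=2, period=1)
emit factor 4: 'b' (i=3, period=1)
emit factor 5: 'b' (i=4, period=1)
emit factor 6: 'acbbafdbaceacdfbdfbadbf' (i=5, period=23)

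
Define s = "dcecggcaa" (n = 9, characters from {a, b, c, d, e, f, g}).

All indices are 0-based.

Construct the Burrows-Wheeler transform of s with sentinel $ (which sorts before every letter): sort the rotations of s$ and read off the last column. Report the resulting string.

aacgde$cgc

rank  rotation    last
    0  $dcecggcaa  a
    1  a$dcecggca  a
    2  aa$dcecggc  c
    3  caa$dcecgg  g
    4  cecggcaa$d  d
    5  cggcaa$dce  e
    6  dcecggcaa$  $
    7  ecggcaa$dc  c
    8  gcaa$dcecg  g
    9  ggcaa$dcec  c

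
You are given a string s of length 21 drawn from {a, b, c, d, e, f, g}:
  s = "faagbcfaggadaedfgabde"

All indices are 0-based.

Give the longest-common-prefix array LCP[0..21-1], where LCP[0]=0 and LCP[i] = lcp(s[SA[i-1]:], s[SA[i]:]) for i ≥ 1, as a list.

rank | idx | suffix
   0 |   1 | aagbcfaggadaedfgabde
   1 |  17 | abde
   2 |  10 | adaedfgabde
   3 |  12 | aedfgabde
   4 |   2 | agbcfaggadaedfgabde
   5 |   7 | aggadaedfgabde
   6 |   4 | bcfaggadaedfgabde
   7 |  18 | bde
   8 |   5 | cfaggadaedfgabde
   9 |  11 | daedfgabde
  10 |  19 | de
  11 |  14 | dfgabde
  12 |  20 | e
  13 |  13 | edfgabde
  14 |   0 | faagbcfaggadaedfgabde
  15 |   6 | faggadaedfgabde
  16 |  15 | fgabde
  17 |  16 | gabde
  18 |   9 | gadaedfgabde
  19 |   3 | gbcfaggadaedfgabde
  20 |   8 | ggadaedfgabde

SA = [1, 17, 10, 12, 2, 7, 4, 18, 5, 11, 19, 14, 20, 13, 0, 6, 15, 16, 9, 3, 8]
rank  pair      lcp
   1  s[1:],s[17:]  1  'a'
   2  s[17:],s[10:]  1  'a'
   3  s[10:],s[12:]  1  'a'
   4  s[12:],s[2:]  1  'a'
   5  s[2:],s[7:]  2  'ag'
   6  s[7:],s[4:]  0  ''
   7  s[4:],s[18:]  1  'b'
   8  s[18:],s[5:]  0  ''
   9  s[5:],s[11:]  0  ''
  10  s[11:],s[19:]  1  'd'
  11  s[19:],s[14:]  1  'd'
  12  s[14:],s[20:]  0  ''
  13  s[20:],s[13:]  1  'e'
  14  s[13:],s[0:]  0  ''
  15  s[0:],s[6:]  2  'fa'
  16  s[6:],s[15:]  1  'f'
  17  s[15:],s[16:]  0  ''
  18  s[16:],s[9:]  2  'ga'
  19  s[9:],s[3:]  1  'g'
  20  s[3:],s[8:]  1  'g'

[0, 1, 1, 1, 1, 2, 0, 1, 0, 0, 1, 1, 0, 1, 0, 2, 1, 0, 2, 1, 1]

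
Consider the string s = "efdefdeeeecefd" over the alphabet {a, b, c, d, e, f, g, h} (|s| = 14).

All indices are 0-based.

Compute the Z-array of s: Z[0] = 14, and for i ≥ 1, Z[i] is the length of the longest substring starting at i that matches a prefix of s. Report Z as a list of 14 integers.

[14, 0, 0, 4, 0, 0, 1, 1, 1, 1, 0, 3, 0, 0]

Z[0]=14
i=1: fresh scan; Z[1]=0
i=2: fresh scan; Z[2]=0
i=3: fresh scan; Z[3]=4 scan→box=[3,7)
i=4: min(r-i=3, Z[1]=0)=0; Z[4]=0
i=5: min(r-i=2, Z[2]=0)=0; Z[5]=0
i=6: min(r-i=1, Z[3]=4)=1; Z[6]=1
i=7: fresh scan; Z[7]=1 scan→box=[7,8)
i=8: fresh scan; Z[8]=1 scan→box=[8,9)
i=9: fresh scan; Z[9]=1 scan→box=[9,10)
i=10: fresh scan; Z[10]=0
i=11: fresh scan; Z[11]=3 scan→box=[11,14)
i=12: min(r-i=2, Z[1]=0)=0; Z[12]=0
i=13: min(r-i=1, Z[2]=0)=0; Z[13]=0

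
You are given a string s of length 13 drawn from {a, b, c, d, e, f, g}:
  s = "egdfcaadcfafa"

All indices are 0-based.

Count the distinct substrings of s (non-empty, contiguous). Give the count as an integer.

sorted suffixes:
  #0 SA[0]=12  'a'
  #1 SA[1]=5  'aadcfafa'
  #2 SA[2]=6  'adcfafa'
  #3 SA[3]=10  'afa'
  #4 SA[4]=4  'caadcfafa'
  #5 SA[5]=8  'cfafa'
  #6 SA[6]=7  'dcfafa'
  #7 SA[7]=2  'dfcaadcfafa'
  #8 SA[8]=0  'egdfcaadcfafa'
  #9 SA[9]=11  'fa'
  #10 SA[10]=9  'fafa'
  #11 SA[11]=3  'fcaadcfafa'
  #12 SA[12]=1  'gdfcaadcfafa'

SA = [12, 5, 6, 10, 4, 8, 7, 2, 0, 11, 9, 3, 1]
i: (SA[i-1],SA[i]) lcp shared
  1: (12,5) 1 'a'
  2: (5,6) 1 'a'
  3: (6,10) 1 'a'
  4: (10,4) 0 ''
  5: (4,8) 1 'c'
  6: (8,7) 0 ''
  7: (7,2) 1 'd'
  8: (2,0) 0 ''
  9: (0,11) 0 ''
  10: (11,9) 2 'fa'
  11: (9,3) 1 'f'
  12: (3,1) 0 ''

n(n+1)/2 = 13·14/2 = 91
Σ LCP = 0 + 1 + 1 + 1 + 0 + 1 + 0 + 1 + 0 + 0 + 2 + 1 + 0 = 8
distinct = 91 − 8 = 83

83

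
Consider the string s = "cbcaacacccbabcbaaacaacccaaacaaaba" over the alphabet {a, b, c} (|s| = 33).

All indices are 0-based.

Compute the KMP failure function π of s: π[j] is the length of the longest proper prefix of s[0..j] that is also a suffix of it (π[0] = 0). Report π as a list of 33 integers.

π[0] = 0
j=1 s[j]='b': π[1]=0 (border '')
j=2 s[j]='c': π[2]=1 (border 'c')
j=3 s[j]='a': k: 1→0; π[3]=0 (border '')
j=4 s[j]='a': π[4]=0 (border '')
j=5 s[j]='c': π[5]=1 (border 'c')
j=6 s[j]='a': k: 1→0; π[6]=0 (border '')
j=7 s[j]='c': π[7]=1 (border 'c')
j=8 s[j]='c': k: 1→0; π[8]=1 (border 'c')
j=9 s[j]='c': k: 1→0; π[9]=1 (border 'c')
j=10 s[j]='b': π[10]=2 (border 'cb')
j=11 s[j]='a': k: 2→0; π[11]=0 (border '')
j=12 s[j]='b': π[12]=0 (border '')
j=13 s[j]='c': π[13]=1 (border 'c')
j=14 s[j]='b': π[14]=2 (border 'cb')
j=15 s[j]='a': k: 2→0; π[15]=0 (border '')
j=16 s[j]='a': π[16]=0 (border '')
j=17 s[j]='a': π[17]=0 (border '')
j=18 s[j]='c': π[18]=1 (border 'c')
j=19 s[j]='a': k: 1→0; π[19]=0 (border '')
j=20 s[j]='a': π[20]=0 (border '')
j=21 s[j]='c': π[21]=1 (border 'c')
j=22 s[j]='c': k: 1→0; π[22]=1 (border 'c')
j=23 s[j]='c': k: 1→0; π[23]=1 (border 'c')
j=24 s[j]='a': k: 1→0; π[24]=0 (border '')
j=25 s[j]='a': π[25]=0 (border '')
j=26 s[j]='a': π[26]=0 (border '')
j=27 s[j]='c': π[27]=1 (border 'c')
j=28 s[j]='a': k: 1→0; π[28]=0 (border '')
j=29 s[j]='a': π[29]=0 (border '')
j=30 s[j]='a': π[30]=0 (border '')
j=31 s[j]='b': π[31]=0 (border '')
j=32 s[j]='a': π[32]=0 (border '')

[0, 0, 1, 0, 0, 1, 0, 1, 1, 1, 2, 0, 0, 1, 2, 0, 0, 0, 1, 0, 0, 1, 1, 1, 0, 0, 0, 1, 0, 0, 0, 0, 0]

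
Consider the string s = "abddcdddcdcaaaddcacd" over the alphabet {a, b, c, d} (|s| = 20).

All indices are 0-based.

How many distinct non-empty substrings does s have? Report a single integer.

179

rank | idx | suffix
   0 |  11 | aaaddcacd
   1 |  12 | aaddcacd
   2 |   0 | abddcdddcdcaaaddcacd
   3 |  17 | acd
   4 |  13 | addcacd
   5 |   1 | bddcdddcdcaaaddcacd
   6 |  10 | caaaddcacd
   7 |  16 | cacd
   8 |  18 | cd
   9 |   8 | cdcaaaddcacd
  10 |   4 | cdddcdcaaaddcacd
  11 |  19 | d
  12 |   9 | dcaaaddcacd
  13 |  15 | dcacd
  14 |   7 | dcdcaaaddcacd
  15 |   3 | dcdddcdcaaaddcacd
  16 |  14 | ddcacd
  17 |   6 | ddcdcaaaddcacd
  18 |   2 | ddcdddcdcaaaddcacd
  19 |   5 | dddcdcaaaddcacd

SA = [11, 12, 0, 17, 13, 1, 10, 16, 18, 8, 4, 19, 9, 15, 7, 3, 14, 6, 2, 5]
i: (SA[i-1],SA[i]) lcp shared
  1: (11,12) 2 'aa'
  2: (12,0) 1 'a'
  3: (0,17) 1 'a'
  4: (17,13) 1 'a'
  5: (13,1) 0 ''
  6: (1,10) 0 ''
  7: (10,16) 2 'ca'
  8: (16,18) 1 'c'
  9: (18,8) 2 'cd'
  10: (8,4) 2 'cd'
  11: (4,19) 0 ''
  12: (19,9) 1 'd'
  13: (9,15) 3 'dca'
  14: (15,7) 2 'dc'
  15: (7,3) 3 'dcd'
  16: (3,14) 1 'd'
  17: (14,6) 3 'ddc'
  18: (6,2) 4 'ddcd'
  19: (2,5) 2 'dd'

n(n+1)/2 = 20·21/2 = 210
Σ LCP = 0 + 2 + 1 + 1 + 1 + 0 + 0 + 2 + 1 + 2 + 2 + 0 + 1 + 3 + 2 + 3 + 1 + 3 + 4 + 2 = 31
distinct = 210 − 31 = 179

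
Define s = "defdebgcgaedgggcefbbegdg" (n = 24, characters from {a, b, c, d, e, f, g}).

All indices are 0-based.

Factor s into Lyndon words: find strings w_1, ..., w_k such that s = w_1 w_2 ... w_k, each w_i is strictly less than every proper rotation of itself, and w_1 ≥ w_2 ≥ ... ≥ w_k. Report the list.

emit factor 1: 'def' (i=0, period=3)
emit factor 2: 'de' (i=3, period=2)
emit factor 3: 'bgcg' (i=5, period=4)
emit factor 4: 'aedgggcefbbegdg' (i=9, period=15)

["def", "de", "bgcg", "aedgggcefbbegdg"]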